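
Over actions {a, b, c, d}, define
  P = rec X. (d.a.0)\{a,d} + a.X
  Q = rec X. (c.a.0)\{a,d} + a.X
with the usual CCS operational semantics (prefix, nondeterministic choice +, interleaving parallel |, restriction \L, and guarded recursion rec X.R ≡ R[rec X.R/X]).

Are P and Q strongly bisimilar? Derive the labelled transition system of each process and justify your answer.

not bisimilar

Reachable graph of P (1 states):
  u0 = rec X. (d.a.0)\{a,d} + a.X → --a--▸ u0
Reachable graph of Q (2 states):
  v0 = rec X. (c.a.0)\{a,d} + a.X → --a--▸ v0, --c--▸ v1
  v1 = (a.0)\{a,d} → stopped
Coarsest stable partition (strong bisimilarity classes):
  B0 = {u0}
  B1 = {v0}
  B2 = {v1}
u0 ∈ B0, v0 ∈ B1 → different blocks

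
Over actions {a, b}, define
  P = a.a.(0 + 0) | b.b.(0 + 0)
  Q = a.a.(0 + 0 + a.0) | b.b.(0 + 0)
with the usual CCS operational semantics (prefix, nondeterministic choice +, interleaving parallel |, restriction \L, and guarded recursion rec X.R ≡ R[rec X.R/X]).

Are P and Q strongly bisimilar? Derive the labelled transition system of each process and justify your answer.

LTS(P): 9 reachable states
  u0 = a.a.(0 + 0) | b.b.(0 + 0) → =a=> u1, =b=> u2
  u1 = a.(0 + 0) | b.b.(0 + 0) → =a=> u3, =b=> u4
  u2 = a.a.(0 + 0) | b.(0 + 0) → =a=> u4, =b=> u5
  u3 = (0 + 0) | b.b.(0 + 0) → =b=> u6
  u4 = a.(0 + 0) | b.(0 + 0) → =a=> u6, =b=> u7
  u5 = a.a.(0 + 0) | (0 + 0) → =a=> u7
  u6 = (0 + 0) | b.(0 + 0) → =b=> u8
  u7 = a.(0 + 0) | (0 + 0) → =a=> u8
  u8 = (0 + 0) | (0 + 0) → stopped
LTS(Q): 12 reachable states
  v0 = a.a.(0 + 0 + a.0) | b.b.(0 + 0) → =a=> v1, =b=> v2
  v1 = a.(0 + 0 + a.0) | b.b.(0 + 0) → =a=> v3, =b=> v4
  v2 = a.a.(0 + 0 + a.0) | b.(0 + 0) → =a=> v4, =b=> v5
  v3 = (0 + 0 + a.0) | b.b.(0 + 0) → =a=> v6, =b=> v7
  v4 = a.(0 + 0 + a.0) | b.(0 + 0) → =a=> v7, =b=> v8
  v5 = a.a.(0 + 0 + a.0) | (0 + 0) → =a=> v8
  v6 = 0 | b.b.(0 + 0) → =b=> v9
  v7 = (0 + 0 + a.0) | b.(0 + 0) → =a=> v9, =b=> v10
  v8 = a.(0 + 0 + a.0) | (0 + 0) → =a=> v10
  v9 = 0 | b.(0 + 0) → =b=> v11
  v10 = (0 + 0 + a.0) | (0 + 0) → =a=> v11
  v11 = 0 | (0 + 0) → stopped
Bisimilarity quotient blocks:
  B0 = {u0, v1}
  B1 = {u2, v4}
  B2 = {u5, v8}
  B3 = {u7, v10}
  B4 = {u8, v11}
  B5 = {u4, v7}
  B6 = {u6, v9}
  B7 = {u1, v3}
  B8 = {u3, v6}
  B9 = {v0}
  B10 = {v2}
  B11 = {v5}
u0 ∈ B0, v0 ∈ B9 → different blocks

NO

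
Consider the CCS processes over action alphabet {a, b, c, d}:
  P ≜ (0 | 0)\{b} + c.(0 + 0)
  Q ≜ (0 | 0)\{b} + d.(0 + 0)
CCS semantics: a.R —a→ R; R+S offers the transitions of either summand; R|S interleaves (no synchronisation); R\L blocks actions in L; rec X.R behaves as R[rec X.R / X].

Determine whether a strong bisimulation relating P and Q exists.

P's transition system — 2 states:
  m0 = (0 | 0)\{b} + c.(0 + 0) → --c--▸ m1
  m1 = 0 + 0 → ·
Q's transition system — 2 states:
  n0 = (0 | 0)\{b} + d.(0 + 0) → --d--▸ n1
  n1 = 0 + 0 → ·
Partition-refinement fixed point:
  B0 = {m0}
  B1 = {m1, n1}
  B2 = {n0}
m0 ∈ B0, n0 ∈ B2 → different blocks

NO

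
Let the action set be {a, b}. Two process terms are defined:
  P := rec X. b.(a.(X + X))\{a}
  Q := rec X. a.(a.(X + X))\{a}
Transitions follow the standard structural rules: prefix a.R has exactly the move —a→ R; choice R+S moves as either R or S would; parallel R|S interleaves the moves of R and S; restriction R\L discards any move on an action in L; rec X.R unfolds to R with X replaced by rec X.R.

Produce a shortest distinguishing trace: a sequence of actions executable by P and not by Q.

LTS(P): 2 reachable states
  s0 = rec X. b.(a.(X + X))\{a} | -b-> s1
  s1 = (a.((rec X. b.(a.(X + X))\{a}) + (rec X. b.(a.(X + X))\{a})))\{a} | ·
LTS(Q): 2 reachable states
  t0 = rec X. a.(a.(X + X))\{a} | -a-> t1
  t1 = (a.((rec X. a.(a.(X + X))\{a}) + (rec X. a.(a.(X + X))\{a})))\{a} | ·
Executing b from P (initial set {s0}):
  step 1 (b): {s1}
  — P admits the full trace.
Executing b from Q (initial set {t0}):
  step 1 (b): ∅  — Q cannot continue

b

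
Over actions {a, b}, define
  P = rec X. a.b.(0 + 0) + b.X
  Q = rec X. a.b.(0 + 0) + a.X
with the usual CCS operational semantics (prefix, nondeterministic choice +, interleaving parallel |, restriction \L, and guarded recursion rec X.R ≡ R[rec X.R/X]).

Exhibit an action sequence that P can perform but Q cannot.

LTS(P): 3 reachable states
  p0 = rec X. a.b.(0 + 0) + b.X has moves ··a··> p1, ··b··> p0
  p1 = b.(0 + 0) has moves ··b··> p2
  p2 = 0 + 0 has moves ·
LTS(Q): 3 reachable states
  q0 = rec X. a.b.(0 + 0) + a.X has moves ··a··> q0, ··a··> q1
  q1 = b.(0 + 0) has moves ··b··> q2
  q2 = 0 + 0 has moves ·
Executing b from P (initial set {p0}):
  after b @ step 1: {p0}
  ✓ P
Executing b from Q (initial set {q0}):
  after b @ step 1: no successor for Q

b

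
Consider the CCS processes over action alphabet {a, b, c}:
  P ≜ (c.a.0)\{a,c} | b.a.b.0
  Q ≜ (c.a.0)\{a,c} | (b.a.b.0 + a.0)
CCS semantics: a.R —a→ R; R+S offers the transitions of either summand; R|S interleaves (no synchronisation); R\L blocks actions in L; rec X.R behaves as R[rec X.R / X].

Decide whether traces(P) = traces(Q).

P's transition system — 4 states:
  m0 = (c.a.0)\{a,c} | b.a.b.0 → --b--▸ m1
  m1 = (c.a.0)\{a,c} | a.b.0 → --a--▸ m2
  m2 = (c.a.0)\{a,c} | b.0 → --b--▸ m3
  m3 = (c.a.0)\{a,c} | 0 → ∅
Q's transition system — 4 states:
  n0 = (c.a.0)\{a,c} | (b.a.b.0 + a.0) → --a--▸ n1, --b--▸ n2
  n1 = (c.a.0)\{a,c} | 0 → ∅
  n2 = (c.a.0)\{a,c} | a.b.0 → --a--▸ n3
  n3 = (c.a.0)\{a,c} | b.0 → --b--▸ n1
Executing a from Q (initial set {n0}):
  [1] a ⇒ {n1}
  ✓ Q
Executing a from P (initial set {m0}):
  [1] a ⇒ no successor for P

traces(P) ≠ traces(Q) — witness ⟨a⟩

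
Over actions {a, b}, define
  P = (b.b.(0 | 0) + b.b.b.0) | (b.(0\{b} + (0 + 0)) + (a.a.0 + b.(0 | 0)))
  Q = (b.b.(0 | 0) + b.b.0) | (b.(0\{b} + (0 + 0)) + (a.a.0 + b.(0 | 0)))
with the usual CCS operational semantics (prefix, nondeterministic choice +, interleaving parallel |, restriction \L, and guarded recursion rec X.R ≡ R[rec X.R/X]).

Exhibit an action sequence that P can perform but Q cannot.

LTS(P): 30 reachable states
  s0 = (b.b.(0 | 0) + b.b.b.0) | (b.(0\{b} + (0 + 0)) + (a.a.0 + b.(0 | 0))) ⊢ =a=> s1, =b=> s2, =b=> s3, =b=> s4, =b=> s5
  s1 = (b.b.(0 | 0) + b.b.b.0) | a.0 ⊢ =a=> s6, =b=> s7, =b=> s8
  s2 = (b.b.(0 | 0) + b.b.b.0) | (0 | 0) ⊢ =b=> s10, =b=> s9
  s3 = (b.b.(0 | 0) + b.b.b.0) | (0\{b} + (0 + 0)) ⊢ =b=> s11, =b=> s12
  s4 = b.(0 | 0) | (b.(0\{b} + (0 + 0)) + (a.a.0 + b.(0 | 0))) ⊢ =a=> s7, =b=> s11, =b=> s13, =b=> s9
  s5 = b.b.0 | (b.(0\{b} + (0 + 0)) + (a.a.0 + b.(0 | 0))) ⊢ =a=> s8, =b=> s10, =b=> s12, =b=> s14
  s6 = (b.b.(0 | 0) + b.b.b.0) | 0 ⊢ =b=> s15, =b=> s16
  s7 = b.(0 | 0) | a.0 ⊢ =a=> s15, =b=> s17
  s8 = b.b.0 | a.0 ⊢ =a=> s16, =b=> s18
  s9 = b.(0 | 0) | (0 | 0) ⊢ =b=> s19
  s10 = b.b.0 | (0 | 0) ⊢ =b=> s20
  s11 = b.(0 | 0) | (0\{b} + (0 + 0)) ⊢ =b=> s21
  s12 = b.b.0 | (0\{b} + (0 + 0)) ⊢ =b=> s22
  s13 = 0 | 0 | (b.(0\{b} + (0 + 0)) + (a.a.0 + b.(0 | 0))) ⊢ =a=> s17, =b=> s19, =b=> s21
  s14 = b.0 | (b.(0\{b} + (0 + 0)) + (a.a.0 + b.(0 | 0))) ⊢ =a=> s18, =b=> s20, =b=> s22, =b=> s23
  s15 = b.(0 | 0) | 0 ⊢ =b=> s24
  s16 = b.b.0 | 0 ⊢ =b=> s25
  s17 = 0 | 0 | a.0 ⊢ =a=> s24
  s18 = b.0 | a.0 ⊢ =a=> s25, =b=> s26
  s19 = 0 | 0 | (0 | 0) ⊢ (no moves)
  s20 = b.0 | (0 | 0) ⊢ =b=> s27
  s21 = 0 | 0 | (0\{b} + (0 + 0)) ⊢ (no moves)
  s22 = b.0 | (0\{b} + (0 + 0)) ⊢ =b=> s28
  s23 = 0 | (b.(0\{b} + (0 + 0)) + (a.a.0 + b.(0 | 0))) ⊢ =a=> s26, =b=> s27, =b=> s28
  s24 = 0 | 0 | 0 ⊢ (no moves)
  s25 = b.0 | 0 ⊢ =b=> s29
  s26 = 0 | a.0 ⊢ =a=> s29
  s27 = 0 | (0 | 0) ⊢ (no moves)
  s28 = 0 | (0\{b} + (0 + 0)) ⊢ (no moves)
  s29 = 0 | 0 ⊢ (no moves)
LTS(Q): 25 reachable states
  t0 = (b.b.(0 | 0) + b.b.0) | (b.(0\{b} + (0 + 0)) + (a.a.0 + b.(0 | 0))) ⊢ =a=> t1, =b=> t2, =b=> t3, =b=> t4, =b=> t5
  t1 = (b.b.(0 | 0) + b.b.0) | a.0 ⊢ =a=> t6, =b=> t7, =b=> t8
  t2 = (b.b.(0 | 0) + b.b.0) | (0 | 0) ⊢ =b=> t10, =b=> t9
  t3 = (b.b.(0 | 0) + b.b.0) | (0\{b} + (0 + 0)) ⊢ =b=> t11, =b=> t12
  t4 = b.(0 | 0) | (b.(0\{b} + (0 + 0)) + (a.a.0 + b.(0 | 0))) ⊢ =a=> t7, =b=> t11, =b=> t13, =b=> t9
  t5 = b.0 | (b.(0\{b} + (0 + 0)) + (a.a.0 + b.(0 | 0))) ⊢ =a=> t8, =b=> t10, =b=> t12, =b=> t14
  t6 = (b.b.(0 | 0) + b.b.0) | 0 ⊢ =b=> t15, =b=> t16
  t7 = b.(0 | 0) | a.0 ⊢ =a=> t15, =b=> t17
  t8 = b.0 | a.0 ⊢ =a=> t16, =b=> t18
  t9 = b.(0 | 0) | (0 | 0) ⊢ =b=> t19
  t10 = b.0 | (0 | 0) ⊢ =b=> t20
  t11 = b.(0 | 0) | (0\{b} + (0 + 0)) ⊢ =b=> t21
  t12 = b.0 | (0\{b} + (0 + 0)) ⊢ =b=> t22
  t13 = 0 | 0 | (b.(0\{b} + (0 + 0)) + (a.a.0 + b.(0 | 0))) ⊢ =a=> t17, =b=> t19, =b=> t21
  t14 = 0 | (b.(0\{b} + (0 + 0)) + (a.a.0 + b.(0 | 0))) ⊢ =a=> t18, =b=> t20, =b=> t22
  t15 = b.(0 | 0) | 0 ⊢ =b=> t23
  t16 = b.0 | 0 ⊢ =b=> t24
  t17 = 0 | 0 | a.0 ⊢ =a=> t23
  t18 = 0 | a.0 ⊢ =a=> t24
  t19 = 0 | 0 | (0 | 0) ⊢ (no moves)
  t20 = 0 | (0 | 0) ⊢ (no moves)
  t21 = 0 | 0 | (0\{b} + (0 + 0)) ⊢ (no moves)
  t22 = 0 | (0\{b} + (0 + 0)) ⊢ (no moves)
  t23 = 0 | 0 | 0 ⊢ (no moves)
  t24 = 0 | 0 ⊢ (no moves)
Executing abbb from P (initial set {s0}):
  [1] a ⇒ {s1}
  [2] b ⇒ {s7, s8}
  [3] b ⇒ {s17, s18}
  [4] b ⇒ {s26}
  — P admits the full trace.
Executing abbb from Q (initial set {t0}):
  [1] a ⇒ {t1}
  [2] b ⇒ {t7, t8}
  [3] b ⇒ {t17, t18}
  [4] b ⇒ ∅ (Q stuck)

abbb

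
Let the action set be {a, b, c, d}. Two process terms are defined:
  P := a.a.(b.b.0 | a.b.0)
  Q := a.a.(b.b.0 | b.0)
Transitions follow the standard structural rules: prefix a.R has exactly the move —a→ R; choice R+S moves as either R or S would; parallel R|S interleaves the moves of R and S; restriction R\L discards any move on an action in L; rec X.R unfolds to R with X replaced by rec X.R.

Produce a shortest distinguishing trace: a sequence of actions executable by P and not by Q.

LTS(P): 11 reachable states
  u0 = a.a.(b.b.0 | a.b.0) ⊢ =a=> u1
  u1 = a.(b.b.0 | a.b.0) ⊢ =a=> u2
  u2 = b.b.0 | a.b.0 ⊢ =a=> u3, =b=> u4
  u3 = b.b.0 | b.0 ⊢ =b=> u5, =b=> u6
  u4 = b.0 | a.b.0 ⊢ =a=> u5, =b=> u7
  u5 = b.0 | b.0 ⊢ =b=> u8, =b=> u9
  u6 = b.b.0 | 0 ⊢ =b=> u9
  u7 = 0 | a.b.0 ⊢ =a=> u8
  u8 = 0 | b.0 ⊢ =b=> u10
  u9 = b.0 | 0 ⊢ =b=> u10
  u10 = 0 | 0 ⊢ ·
LTS(Q): 8 reachable states
  v0 = a.a.(b.b.0 | b.0) ⊢ =a=> v1
  v1 = a.(b.b.0 | b.0) ⊢ =a=> v2
  v2 = b.b.0 | b.0 ⊢ =b=> v3, =b=> v4
  v3 = b.0 | b.0 ⊢ =b=> v5, =b=> v6
  v4 = b.b.0 | 0 ⊢ =b=> v6
  v5 = 0 | b.0 ⊢ =b=> v7
  v6 = b.0 | 0 ⊢ =b=> v7
  v7 = 0 | 0 ⊢ ·
Trace ⟨aaa⟩ through P, begin at {u0}:
  step 1 (a): {u1}
  step 2 (a): {u2}
  step 3 (a): {u3}
  P completes σ.
Trace ⟨aaa⟩ through Q, begin at {v0}:
  step 1 (a): {v1}
  step 2 (a): {v2}
  step 3 (a): ∅ (Q stuck)

aaa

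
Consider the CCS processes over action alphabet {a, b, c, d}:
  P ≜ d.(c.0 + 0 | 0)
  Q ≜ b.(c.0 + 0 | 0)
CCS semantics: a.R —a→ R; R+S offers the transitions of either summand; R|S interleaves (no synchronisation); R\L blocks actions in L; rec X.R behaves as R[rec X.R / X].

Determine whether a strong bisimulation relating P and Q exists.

Reachable graph of P (3 states):
  p0 = d.(c.0 + 0 | 0) ⊢ -d-> p1
  p1 = c.0 + 0 | 0 ⊢ -c-> p2
  p2 = 0 ⊢ (no moves)
Reachable graph of Q (3 states):
  q0 = b.(c.0 + 0 | 0) ⊢ -b-> q1
  q1 = c.0 + 0 | 0 ⊢ -c-> q2
  q2 = 0 ⊢ (no moves)
Partition-refinement fixed point:
  B0 = {p0}
  B1 = {p1, q1}
  B2 = {p2, q2}
  B3 = {q0}
p0 ∈ B0, q0 ∈ B3 → different blocks

P ≁ Q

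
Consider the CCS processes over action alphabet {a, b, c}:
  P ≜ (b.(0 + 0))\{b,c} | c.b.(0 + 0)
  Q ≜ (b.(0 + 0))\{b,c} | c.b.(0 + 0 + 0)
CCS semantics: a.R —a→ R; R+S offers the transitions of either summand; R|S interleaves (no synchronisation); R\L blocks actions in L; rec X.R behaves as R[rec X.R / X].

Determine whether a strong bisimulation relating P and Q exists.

Reachable graph of P (3 states):
  u0 = (b.(0 + 0))\{b,c} | c.b.(0 + 0) → —c→ u1
  u1 = (b.(0 + 0))\{b,c} | b.(0 + 0) → —b→ u2
  u2 = (b.(0 + 0))\{b,c} | (0 + 0) → ·
Reachable graph of Q (3 states):
  v0 = (b.(0 + 0))\{b,c} | c.b.(0 + 0 + 0) → —c→ v1
  v1 = (b.(0 + 0))\{b,c} | b.(0 + 0 + 0) → —b→ v2
  v2 = (b.(0 + 0))\{b,c} | (0 + 0 + 0) → ·
Coarsest stable partition (strong bisimilarity classes):
  B0 = {u0, v0}
  B1 = {u1, v1}
  B2 = {u2, v2}
u0 ∈ B0, v0 ∈ B0 → same block

P ~ Q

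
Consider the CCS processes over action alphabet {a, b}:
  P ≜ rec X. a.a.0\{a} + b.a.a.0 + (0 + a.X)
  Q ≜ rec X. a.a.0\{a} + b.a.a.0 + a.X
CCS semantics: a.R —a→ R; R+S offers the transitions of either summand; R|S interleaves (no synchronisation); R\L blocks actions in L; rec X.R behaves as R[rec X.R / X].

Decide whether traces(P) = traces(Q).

trace-equivalent

P's transition system — 6 states:
  m0 = rec X. a.a.0\{a} + b.a.a.0 + (0 + a.X) | =a=> m0, =a=> m1, =b=> m2
  m1 = a.0\{a} | =a=> m3
  m2 = a.a.0 | =a=> m4
  m3 = 0\{a} | stopped
  m4 = a.0 | =a=> m5
  m5 = 0 | stopped
Q's transition system — 6 states:
  n0 = rec X. a.a.0\{a} + b.a.a.0 + a.X | =a=> n0, =a=> n1, =b=> n2
  n1 = a.0\{a} | =a=> n3
  n2 = a.a.0 | =a=> n4
  n3 = 0\{a} | stopped
  n4 = a.0 | =a=> n5
  n5 = 0 | stopped
Bisimilarity quotient blocks:
  B0 = {m0, n0}
  B1 = {m1, m4, n1, n4}
  B2 = {m3, m5, n3, n5}
  B3 = {m2, n2}
m0 ∈ B0, n0 ∈ B0 → same block
Bisimilar ⇒ trace-equivalent.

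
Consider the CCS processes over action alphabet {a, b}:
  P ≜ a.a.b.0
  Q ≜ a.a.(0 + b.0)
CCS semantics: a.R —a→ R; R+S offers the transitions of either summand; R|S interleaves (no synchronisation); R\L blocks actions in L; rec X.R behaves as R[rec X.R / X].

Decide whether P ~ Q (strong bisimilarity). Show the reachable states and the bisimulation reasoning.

P ~ Q

Reachable graph of P (4 states):
  m0 = a.a.b.0 has moves —a→ m1
  m1 = a.b.0 has moves —a→ m2
  m2 = b.0 has moves —b→ m3
  m3 = 0 has moves deadlocked
Reachable graph of Q (4 states):
  n0 = a.a.(0 + b.0) has moves —a→ n1
  n1 = a.(0 + b.0) has moves —a→ n2
  n2 = 0 + b.0 has moves —b→ n3
  n3 = 0 has moves deadlocked
Coarsest stable partition (strong bisimilarity classes):
  B0 = {m0, n0}
  B1 = {m1, n1}
  B2 = {m2, n2}
  B3 = {m3, n3}
m0 ∈ B0, n0 ∈ B0 → same block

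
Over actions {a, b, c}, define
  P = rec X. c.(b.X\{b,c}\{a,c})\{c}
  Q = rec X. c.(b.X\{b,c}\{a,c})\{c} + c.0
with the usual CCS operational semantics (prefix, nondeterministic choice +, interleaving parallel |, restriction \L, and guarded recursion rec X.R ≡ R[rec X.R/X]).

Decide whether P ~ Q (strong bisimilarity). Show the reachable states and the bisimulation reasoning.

not bisimilar

Reachable graph of P (3 states):
  u0 = rec X. c.(b.X\{b,c}\{a,c})\{c} has moves --c--▸ u1
  u1 = (b.(rec X. c.(b.X\{b,c}\{a,c})\{c})\{b,c}\{a,c})\{c} has moves --b--▸ u2
  u2 = (rec X. c.(b.X\{b,c}\{a,c})\{c})\{b,c}\{a,c}\{c} has moves ·
Reachable graph of Q (4 states):
  v0 = rec X. c.(b.X\{b,c}\{a,c})\{c} + c.0 has moves --c--▸ v1, --c--▸ v2
  v1 = (b.(rec X. c.(b.X\{b,c}\{a,c})\{c} + c.0)\{b,c}\{a,c})\{c} has moves --b--▸ v3
  v2 = 0 has moves ·
  v3 = (rec X. c.(b.X\{b,c}\{a,c})\{c} + c.0)\{b,c}\{a,c}\{c} has moves ·
Coarsest stable partition (strong bisimilarity classes):
  B0 = {u0}
  B1 = {u1, v1}
  B2 = {u2, v2, v3}
  B3 = {v0}
u0 ∈ B0, v0 ∈ B3 → different blocks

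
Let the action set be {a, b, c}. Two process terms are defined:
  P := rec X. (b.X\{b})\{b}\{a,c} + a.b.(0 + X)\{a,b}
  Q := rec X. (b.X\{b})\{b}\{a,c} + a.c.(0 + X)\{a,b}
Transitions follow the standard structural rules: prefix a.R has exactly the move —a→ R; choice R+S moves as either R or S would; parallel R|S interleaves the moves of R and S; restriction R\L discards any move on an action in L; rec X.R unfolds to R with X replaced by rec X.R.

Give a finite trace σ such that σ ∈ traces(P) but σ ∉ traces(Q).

Reachable graph of P (3 states):
  s0 = rec X. (b.X\{b})\{b}\{a,c} + a.b.(0 + X)\{a,b} :: —a→ s1
  s1 = b.(0 + (rec X. (b.X\{b})\{b}\{a,c} + a.b.(0 + X)\{a,b}))\{a,b} :: —b→ s2
  s2 = (0 + (rec X. (b.X\{b})\{b}\{a,c} + a.b.(0 + X)\{a,b}))\{a,b} :: deadlocked
Reachable graph of Q (3 states):
  t0 = rec X. (b.X\{b})\{b}\{a,c} + a.c.(0 + X)\{a,b} :: —a→ t1
  t1 = c.(0 + (rec X. (b.X\{b})\{b}\{a,c} + a.c.(0 + X)\{a,b}))\{a,b} :: —c→ t2
  t2 = (0 + (rec X. (b.X\{b})\{b}\{a,c} + a.c.(0 + X)\{a,b}))\{a,b} :: deadlocked
Trace ⟨ab⟩ through P, begin at {s0}:
  step 1 (a): {s1}
  step 2 (b): {s2}
  P completes σ.
Trace ⟨ab⟩ through Q, begin at {t0}:
  step 1 (a): {t1}
  step 2 (b): ∅ (Q stuck)

ab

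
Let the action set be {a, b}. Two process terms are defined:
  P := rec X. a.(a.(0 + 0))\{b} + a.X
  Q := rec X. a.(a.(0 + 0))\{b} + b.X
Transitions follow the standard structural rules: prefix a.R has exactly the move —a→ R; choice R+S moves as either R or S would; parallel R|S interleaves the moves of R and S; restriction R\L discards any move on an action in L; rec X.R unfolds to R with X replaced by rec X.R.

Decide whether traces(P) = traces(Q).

NO — witness ⟨aaa⟩

Reachable graph of P (3 states):
  m0 = rec X. a.(a.(0 + 0))\{b} + a.X has moves --a--▸ m0, --a--▸ m1
  m1 = (a.(0 + 0))\{b} has moves --a--▸ m2
  m2 = (0 + 0)\{b} has moves ∅
Reachable graph of Q (3 states):
  n0 = rec X. a.(a.(0 + 0))\{b} + b.X has moves --a--▸ n1, --b--▸ n0
  n1 = (a.(0 + 0))\{b} has moves --a--▸ n2
  n2 = (0 + 0)\{b} has moves ∅
Run σ = ⟨aaa⟩ on P: start {m0}
  step 1 (a): {m0, m1}
  step 2 (a): {m0, m1, m2}
  step 3 (a): {m0, m1, m2}
  ✓ P
Run σ = ⟨aaa⟩ on Q: start {n0}
  step 1 (a): {n1}
  step 2 (a): {n2}
  step 3 (a): ∅  — Q cannot continue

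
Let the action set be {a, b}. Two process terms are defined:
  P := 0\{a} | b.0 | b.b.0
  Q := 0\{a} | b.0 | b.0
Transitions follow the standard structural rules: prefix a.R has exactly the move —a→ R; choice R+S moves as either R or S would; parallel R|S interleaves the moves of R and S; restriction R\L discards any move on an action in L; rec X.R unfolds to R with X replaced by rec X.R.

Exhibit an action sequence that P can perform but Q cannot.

bbb

P's transition system — 6 states:
  u0 = 0\{a} | b.0 | b.b.0 has moves —b→ u1, —b→ u2
  u1 = 0\{a} | 0 | b.b.0 has moves —b→ u3
  u2 = 0\{a} | b.0 | b.0 has moves —b→ u3, —b→ u4
  u3 = 0\{a} | 0 | b.0 has moves —b→ u5
  u4 = 0\{a} | b.0 | 0 has moves —b→ u5
  u5 = 0\{a} | 0 | 0 has moves stopped
Q's transition system — 4 states:
  v0 = 0\{a} | b.0 | b.0 has moves —b→ v1, —b→ v2
  v1 = 0\{a} | 0 | b.0 has moves —b→ v3
  v2 = 0\{a} | b.0 | 0 has moves —b→ v3
  v3 = 0\{a} | 0 | 0 has moves stopped
Executing bbb from P (initial set {u0}):
  step 1 (b): {u1, u2}
  step 2 (b): {u3, u4}
  step 3 (b): {u5}
  — P admits the full trace.
Executing bbb from Q (initial set {v0}):
  step 1 (b): {v1, v2}
  step 2 (b): {v3}
  step 3 (b): no successor for Q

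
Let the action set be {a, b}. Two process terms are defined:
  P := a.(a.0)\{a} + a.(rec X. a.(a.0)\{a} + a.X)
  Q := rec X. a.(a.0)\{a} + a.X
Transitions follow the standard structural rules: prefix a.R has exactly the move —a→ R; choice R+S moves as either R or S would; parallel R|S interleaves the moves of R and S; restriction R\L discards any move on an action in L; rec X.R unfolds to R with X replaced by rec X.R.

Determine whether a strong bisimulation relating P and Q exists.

YES

LTS(P): 3 reachable states
  m0 = a.(a.0)\{a} + a.(rec X. a.(a.0)\{a} + a.X) has moves —a→ m1, —a→ m2
  m1 = (a.0)\{a} has moves ·
  m2 = rec X. a.(a.0)\{a} + a.X has moves —a→ m1, —a→ m2
LTS(Q): 2 reachable states
  n0 = rec X. a.(a.0)\{a} + a.X has moves —a→ n0, —a→ n1
  n1 = (a.0)\{a} has moves ·
Coarsest stable partition (strong bisimilarity classes):
  B0 = {m0, m2, n0}
  B1 = {m1, n1}
m0 ∈ B0, n0 ∈ B0 → same block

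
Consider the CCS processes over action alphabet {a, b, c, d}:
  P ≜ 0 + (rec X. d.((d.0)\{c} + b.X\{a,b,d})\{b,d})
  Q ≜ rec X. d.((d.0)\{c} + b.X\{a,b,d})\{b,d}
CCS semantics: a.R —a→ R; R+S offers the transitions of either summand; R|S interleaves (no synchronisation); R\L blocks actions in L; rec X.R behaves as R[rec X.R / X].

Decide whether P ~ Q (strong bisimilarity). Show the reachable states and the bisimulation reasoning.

YES

P's transition system — 2 states:
  u0 = 0 + (rec X. d.((d.0)\{c} + b.X\{a,b,d})\{b,d}) → --d--▸ u1
  u1 = ((d.0)\{c} + b.(rec X. d.((d.0)\{c} + b.X\{a,b,d})\{b,d})\{a,b,d})\{b,d} → deadlocked
Q's transition system — 2 states:
  v0 = rec X. d.((d.0)\{c} + b.X\{a,b,d})\{b,d} → --d--▸ v1
  v1 = ((d.0)\{c} + b.(rec X. d.((d.0)\{c} + b.X\{a,b,d})\{b,d})\{a,b,d})\{b,d} → deadlocked
Coarsest stable partition (strong bisimilarity classes):
  B0 = {u0, v0}
  B1 = {u1, v1}
u0 ∈ B0, v0 ∈ B0 → same block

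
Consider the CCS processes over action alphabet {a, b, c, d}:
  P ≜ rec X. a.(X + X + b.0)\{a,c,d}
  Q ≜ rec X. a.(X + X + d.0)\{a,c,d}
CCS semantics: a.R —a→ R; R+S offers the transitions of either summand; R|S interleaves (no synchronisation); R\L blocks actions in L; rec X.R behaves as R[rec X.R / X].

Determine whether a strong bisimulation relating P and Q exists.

P's transition system — 3 states:
  u0 = rec X. a.(X + X + b.0)\{a,c,d} | --a--▸ u1
  u1 = ((rec X. a.(X + X + b.0)\{a,c,d}) + (rec X. a.(X + X + b.0)\{a,c,d}) + b.0)\{a,c,d} | --b--▸ u2
  u2 = 0\{a,c,d} | deadlocked
Q's transition system — 2 states:
  v0 = rec X. a.(X + X + d.0)\{a,c,d} | --a--▸ v1
  v1 = ((rec X. a.(X + X + d.0)\{a,c,d}) + (rec X. a.(X + X + d.0)\{a,c,d}) + d.0)\{a,c,d} | deadlocked
Coarsest stable partition (strong bisimilarity classes):
  B0 = {u0}
  B1 = {u1}
  B2 = {u2, v1}
  B3 = {v0}
u0 ∈ B0, v0 ∈ B3 → different blocks

NO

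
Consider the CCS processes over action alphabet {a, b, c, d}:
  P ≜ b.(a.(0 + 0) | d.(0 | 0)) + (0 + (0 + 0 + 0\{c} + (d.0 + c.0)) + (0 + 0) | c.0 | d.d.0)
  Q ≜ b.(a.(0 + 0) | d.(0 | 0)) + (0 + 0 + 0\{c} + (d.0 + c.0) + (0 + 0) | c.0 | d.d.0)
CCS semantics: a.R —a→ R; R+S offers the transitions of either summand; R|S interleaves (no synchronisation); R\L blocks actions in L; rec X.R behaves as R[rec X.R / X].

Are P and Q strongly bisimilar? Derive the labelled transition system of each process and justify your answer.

LTS(P): 11 reachable states
  u0 = b.(a.(0 + 0) | d.(0 | 0)) + (0 + (0 + 0 + 0\{c} + (d.0 + c.0)) + (0 + 0) | c.0 | d.d.0) ⊢ —b→ u1, —c→ u2, —c→ u3, —d→ u3, —d→ u4
  u1 = a.(0 + 0) | d.(0 | 0) ⊢ —a→ u5, —d→ u6
  u2 = (0 + 0) | 0 | d.d.0 ⊢ —d→ u7
  u3 = 0 ⊢ ·
  u4 = (0 + 0) | c.0 | d.0 ⊢ —c→ u7, —d→ u8
  u5 = (0 + 0) | d.(0 | 0) ⊢ —d→ u9
  u6 = a.(0 + 0) | (0 | 0) ⊢ —a→ u9
  u7 = (0 + 0) | 0 | d.0 ⊢ —d→ u10
  u8 = (0 + 0) | c.0 | 0 ⊢ —c→ u10
  u9 = (0 + 0) | (0 | 0) ⊢ ·
  u10 = (0 + 0) | 0 | 0 ⊢ ·
LTS(Q): 11 reachable states
  v0 = b.(a.(0 + 0) | d.(0 | 0)) + (0 + 0 + 0\{c} + (d.0 + c.0) + (0 + 0) | c.0 | d.d.0) ⊢ —b→ v1, —c→ v2, —c→ v3, —d→ v3, —d→ v4
  v1 = a.(0 + 0) | d.(0 | 0) ⊢ —a→ v5, —d→ v6
  v2 = (0 + 0) | 0 | d.d.0 ⊢ —d→ v7
  v3 = 0 ⊢ ·
  v4 = (0 + 0) | c.0 | d.0 ⊢ —c→ v7, —d→ v8
  v5 = (0 + 0) | d.(0 | 0) ⊢ —d→ v9
  v6 = a.(0 + 0) | (0 | 0) ⊢ —a→ v9
  v7 = (0 + 0) | 0 | d.0 ⊢ —d→ v10
  v8 = (0 + 0) | c.0 | 0 ⊢ —c→ v10
  v9 = (0 + 0) | (0 | 0) ⊢ ·
  v10 = (0 + 0) | 0 | 0 ⊢ ·
Coarsest stable partition (strong bisimilarity classes):
  B0 = {u0, v0}
  B1 = {u10, u3, u9, v10, v3, v9}
  B2 = {u4, v4}
  B3 = {u8, v8}
  B4 = {u5, u7, v5, v7}
  B5 = {u2, v2}
  B6 = {u1, v1}
  B7 = {u6, v6}
u0 ∈ B0, v0 ∈ B0 → same block

YES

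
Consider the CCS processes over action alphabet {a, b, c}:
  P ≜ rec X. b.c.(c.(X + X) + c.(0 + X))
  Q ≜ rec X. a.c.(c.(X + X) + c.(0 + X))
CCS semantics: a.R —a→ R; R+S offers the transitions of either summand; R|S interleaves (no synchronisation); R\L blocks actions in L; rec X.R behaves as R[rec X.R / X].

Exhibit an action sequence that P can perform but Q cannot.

b

Reachable graph of P (5 states):
  u0 = rec X. b.c.(c.(X + X) + c.(0 + X)) ⊢ ··b··> u1
  u1 = c.(c.((rec X. b.c.(c.(X + X) + c.(0 + X))) + (rec X. b.c.(c.(X + X) + c.(0 + X)))) + c.(0 + (rec X. b.c.(c.(X + X) + c.(0 + X))))) ⊢ ··c··> u2
  u2 = c.((rec X. b.c.(c.(X + X) + c.(0 + X))) + (rec X. b.c.(c.(X + X) + c.(0 + X)))) + c.(0 + (rec X. b.c.(c.(X + X) + c.(0 + X)))) ⊢ ··c··> u3, ··c··> u4
  u3 = (rec X. b.c.(c.(X + X) + c.(0 + X))) + (rec X. b.c.(c.(X + X) + c.(0 + X))) ⊢ ··b··> u1
  u4 = 0 + (rec X. b.c.(c.(X + X) + c.(0 + X))) ⊢ ··b··> u1
Reachable graph of Q (5 states):
  v0 = rec X. a.c.(c.(X + X) + c.(0 + X)) ⊢ ··a··> v1
  v1 = c.(c.((rec X. a.c.(c.(X + X) + c.(0 + X))) + (rec X. a.c.(c.(X + X) + c.(0 + X)))) + c.(0 + (rec X. a.c.(c.(X + X) + c.(0 + X))))) ⊢ ··c··> v2
  v2 = c.((rec X. a.c.(c.(X + X) + c.(0 + X))) + (rec X. a.c.(c.(X + X) + c.(0 + X)))) + c.(0 + (rec X. a.c.(c.(X + X) + c.(0 + X)))) ⊢ ··c··> v3, ··c··> v4
  v3 = (rec X. a.c.(c.(X + X) + c.(0 + X))) + (rec X. a.c.(c.(X + X) + c.(0 + X))) ⊢ ··a··> v1
  v4 = 0 + (rec X. a.c.(c.(X + X) + c.(0 + X))) ⊢ ··a··> v1
Executing b from P (initial set {u0}):
  [1] b ⇒ {u1}
  — P admits the full trace.
Executing b from Q (initial set {v0}):
  [1] b ⇒ ∅  — Q cannot continue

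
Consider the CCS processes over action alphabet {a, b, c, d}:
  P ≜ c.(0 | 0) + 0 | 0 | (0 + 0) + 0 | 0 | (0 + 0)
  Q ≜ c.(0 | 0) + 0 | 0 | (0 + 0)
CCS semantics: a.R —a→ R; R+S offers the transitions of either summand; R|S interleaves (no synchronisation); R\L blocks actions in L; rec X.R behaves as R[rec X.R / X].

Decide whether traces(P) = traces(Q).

P's transition system — 2 states:
  u0 = c.(0 | 0) + 0 | 0 | (0 + 0) + 0 | 0 | (0 + 0) :: --c--▸ u1
  u1 = 0 | 0 :: ∅
Q's transition system — 2 states:
  v0 = c.(0 | 0) + 0 | 0 | (0 + 0) :: --c--▸ v1
  v1 = 0 | 0 :: ∅
Bisimilarity quotient blocks:
  B0 = {u0, v0}
  B1 = {u1, v1}
u0 ∈ B0, v0 ∈ B0 → same block
Bisimilar ⇒ trace-equivalent.

traces(P) = traces(Q)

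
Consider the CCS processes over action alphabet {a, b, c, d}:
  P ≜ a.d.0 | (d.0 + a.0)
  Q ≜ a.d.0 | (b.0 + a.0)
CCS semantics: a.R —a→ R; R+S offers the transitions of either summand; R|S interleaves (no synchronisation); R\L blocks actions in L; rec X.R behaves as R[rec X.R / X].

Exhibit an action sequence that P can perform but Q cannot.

d

LTS(P): 6 reachable states
  s0 = a.d.0 | (d.0 + a.0) has moves ··a··> s1, ··a··> s2, ··d··> s1
  s1 = a.d.0 | 0 has moves ··a··> s3
  s2 = d.0 | (d.0 + a.0) has moves ··a··> s3, ··d··> s3, ··d··> s4
  s3 = d.0 | 0 has moves ··d··> s5
  s4 = 0 | (d.0 + a.0) has moves ··a··> s5, ··d··> s5
  s5 = 0 | 0 has moves deadlocked
LTS(Q): 6 reachable states
  t0 = a.d.0 | (b.0 + a.0) has moves ··a··> t1, ··a··> t2, ··b··> t1
  t1 = a.d.0 | 0 has moves ··a··> t3
  t2 = d.0 | (b.0 + a.0) has moves ··a··> t3, ··b··> t3, ··d··> t4
  t3 = d.0 | 0 has moves ··d··> t5
  t4 = 0 | (b.0 + a.0) has moves ··a··> t5, ··b··> t5
  t5 = 0 | 0 has moves deadlocked
Run σ = ⟨d⟩ on P: start {s0}
  after d @ step 1: {s1}
  — P admits the full trace.
Run σ = ⟨d⟩ on Q: start {t0}
  after d @ step 1: no successor for Q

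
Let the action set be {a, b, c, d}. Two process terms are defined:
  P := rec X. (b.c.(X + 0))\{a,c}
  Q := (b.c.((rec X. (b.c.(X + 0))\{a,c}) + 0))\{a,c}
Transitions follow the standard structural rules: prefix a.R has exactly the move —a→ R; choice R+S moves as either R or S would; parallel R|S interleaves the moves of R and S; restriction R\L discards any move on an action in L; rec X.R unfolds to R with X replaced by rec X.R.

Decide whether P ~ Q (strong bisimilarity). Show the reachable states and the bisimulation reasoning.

P's transition system — 2 states:
  s0 = rec X. (b.c.(X + 0))\{a,c} | =b=> s1
  s1 = (c.((rec X. (b.c.(X + 0))\{a,c}) + 0))\{a,c} | stopped
Q's transition system — 2 states:
  t0 = (b.c.((rec X. (b.c.(X + 0))\{a,c}) + 0))\{a,c} | =b=> t1
  t1 = (c.((rec X. (b.c.(X + 0))\{a,c}) + 0))\{a,c} | stopped
Partition-refinement fixed point:
  B0 = {s0, t0}
  B1 = {s1, t1}
s0 ∈ B0, t0 ∈ B0 → same block

P ~ Q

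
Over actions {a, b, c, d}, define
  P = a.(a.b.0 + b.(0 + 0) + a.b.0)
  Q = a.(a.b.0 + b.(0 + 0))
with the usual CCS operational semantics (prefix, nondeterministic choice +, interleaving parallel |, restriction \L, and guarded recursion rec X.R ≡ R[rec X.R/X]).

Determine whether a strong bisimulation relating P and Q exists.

P ~ Q

Reachable graph of P (5 states):
  m0 = a.(a.b.0 + b.(0 + 0) + a.b.0) ⊢ -a-> m1
  m1 = a.b.0 + b.(0 + 0) + a.b.0 ⊢ -a-> m2, -b-> m3
  m2 = b.0 ⊢ -b-> m4
  m3 = 0 + 0 ⊢ deadlocked
  m4 = 0 ⊢ deadlocked
Reachable graph of Q (5 states):
  n0 = a.(a.b.0 + b.(0 + 0)) ⊢ -a-> n1
  n1 = a.b.0 + b.(0 + 0) ⊢ -a-> n2, -b-> n3
  n2 = b.0 ⊢ -b-> n4
  n3 = 0 + 0 ⊢ deadlocked
  n4 = 0 ⊢ deadlocked
Bisimilarity quotient blocks:
  B0 = {m0, n0}
  B1 = {m1, n1}
  B2 = {m2, n2}
  B3 = {m3, m4, n3, n4}
m0 ∈ B0, n0 ∈ B0 → same block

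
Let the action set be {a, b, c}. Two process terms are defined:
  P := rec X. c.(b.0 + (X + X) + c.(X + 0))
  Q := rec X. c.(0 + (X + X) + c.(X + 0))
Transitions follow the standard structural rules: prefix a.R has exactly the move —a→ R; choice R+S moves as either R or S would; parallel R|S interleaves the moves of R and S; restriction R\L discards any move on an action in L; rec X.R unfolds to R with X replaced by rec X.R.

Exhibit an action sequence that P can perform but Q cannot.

cb

Reachable graph of P (4 states):
  u0 = rec X. c.(b.0 + (X + X) + c.(X + 0)) | -c-> u1
  u1 = b.0 + ((rec X. c.(b.0 + (X + X) + c.(X + 0))) + (rec X. c.(b.0 + (X + X) + c.(X + 0)))) + c.((rec X. c.(b.0 + (X + X) + c.(X + 0))) + 0) | -b-> u2, -c-> u1, -c-> u3
  u2 = 0 | ·
  u3 = (rec X. c.(b.0 + (X + X) + c.(X + 0))) + 0 | -c-> u1
Reachable graph of Q (3 states):
  v0 = rec X. c.(0 + (X + X) + c.(X + 0)) | -c-> v1
  v1 = 0 + ((rec X. c.(0 + (X + X) + c.(X + 0))) + (rec X. c.(0 + (X + X) + c.(X + 0)))) + c.((rec X. c.(0 + (X + X) + c.(X + 0))) + 0) | -c-> v1, -c-> v2
  v2 = (rec X. c.(0 + (X + X) + c.(X + 0))) + 0 | -c-> v1
Run σ = ⟨cb⟩ on P: start {u0}
  [1] c ⇒ {u1}
  [2] b ⇒ {u2}
  ✓ P
Run σ = ⟨cb⟩ on Q: start {v0}
  [1] c ⇒ {v1}
  [2] b ⇒ ∅ (Q stuck)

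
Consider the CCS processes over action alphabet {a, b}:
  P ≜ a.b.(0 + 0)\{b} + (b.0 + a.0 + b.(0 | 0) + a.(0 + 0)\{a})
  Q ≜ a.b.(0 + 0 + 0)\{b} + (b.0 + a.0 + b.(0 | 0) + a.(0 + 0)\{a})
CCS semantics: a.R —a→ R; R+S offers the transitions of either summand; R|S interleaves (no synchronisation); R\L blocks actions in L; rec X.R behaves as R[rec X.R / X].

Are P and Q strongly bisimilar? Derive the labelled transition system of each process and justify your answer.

P's transition system — 6 states:
  m0 = a.b.(0 + 0)\{b} + (b.0 + a.0 + b.(0 | 0) + a.(0 + 0)\{a}) → =a=> m1, =a=> m2, =a=> m3, =b=> m2, =b=> m4
  m1 = (0 + 0)\{a} → ∅
  m2 = 0 → ∅
  m3 = b.(0 + 0)\{b} → =b=> m5
  m4 = 0 | 0 → ∅
  m5 = (0 + 0)\{b} → ∅
Q's transition system — 6 states:
  n0 = a.b.(0 + 0 + 0)\{b} + (b.0 + a.0 + b.(0 | 0) + a.(0 + 0)\{a}) → =a=> n1, =a=> n2, =a=> n3, =b=> n2, =b=> n4
  n1 = (0 + 0)\{a} → ∅
  n2 = 0 → ∅
  n3 = b.(0 + 0 + 0)\{b} → =b=> n5
  n4 = 0 | 0 → ∅
  n5 = (0 + 0 + 0)\{b} → ∅
Coarsest stable partition (strong bisimilarity classes):
  B0 = {m0, n0}
  B1 = {m1, m2, m4, m5, n1, n2, n4, n5}
  B2 = {m3, n3}
m0 ∈ B0, n0 ∈ B0 → same block

P ~ Q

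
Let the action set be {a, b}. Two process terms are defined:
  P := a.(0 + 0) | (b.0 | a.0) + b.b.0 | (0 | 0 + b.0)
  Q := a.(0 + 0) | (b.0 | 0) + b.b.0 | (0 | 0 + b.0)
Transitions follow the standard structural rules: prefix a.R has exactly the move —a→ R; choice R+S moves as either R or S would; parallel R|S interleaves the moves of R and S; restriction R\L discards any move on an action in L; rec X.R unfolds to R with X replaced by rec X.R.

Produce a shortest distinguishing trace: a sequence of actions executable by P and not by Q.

Reachable graph of P (13 states):
  m0 = a.(0 + 0) | (b.0 | a.0) + b.b.0 | (0 | 0 + b.0) ⊢ -a-> m1, -a-> m2, -b-> m3, -b-> m4, -b-> m5
  m1 = (0 + 0) | (b.0 | a.0) ⊢ -a-> m6, -b-> m7
  m2 = a.(0 + 0) | (b.0 | 0) ⊢ -a-> m6, -b-> m8
  m3 = a.(0 + 0) | (0 | a.0) ⊢ -a-> m7, -a-> m8
  m4 = b.0 | (0 | 0 + b.0) ⊢ -b-> m10, -b-> m9
  m5 = b.b.0 | 0 ⊢ -b-> m10
  m6 = (0 + 0) | (b.0 | 0) ⊢ -b-> m11
  m7 = (0 + 0) | (0 | a.0) ⊢ -a-> m11
  m8 = a.(0 + 0) | (0 | 0) ⊢ -a-> m11
  m9 = 0 | (0 | 0 + b.0) ⊢ -b-> m12
  m10 = b.0 | 0 ⊢ -b-> m12
  m11 = (0 + 0) | (0 | 0) ⊢ deadlocked
  m12 = 0 | 0 ⊢ deadlocked
Reachable graph of Q (9 states):
  n0 = a.(0 + 0) | (b.0 | 0) + b.b.0 | (0 | 0 + b.0) ⊢ -a-> n1, -b-> n2, -b-> n3, -b-> n4
  n1 = (0 + 0) | (b.0 | 0) ⊢ -b-> n5
  n2 = a.(0 + 0) | (0 | 0) ⊢ -a-> n5
  n3 = b.0 | (0 | 0 + b.0) ⊢ -b-> n6, -b-> n7
  n4 = b.b.0 | 0 ⊢ -b-> n7
  n5 = (0 + 0) | (0 | 0) ⊢ deadlocked
  n6 = 0 | (0 | 0 + b.0) ⊢ -b-> n8
  n7 = b.0 | 0 ⊢ -b-> n8
  n8 = 0 | 0 ⊢ deadlocked
Run σ = ⟨aa⟩ on P: start {m0}
  [1] a ⇒ {m1, m2}
  [2] a ⇒ {m6}
  P completes σ.
Run σ = ⟨aa⟩ on Q: start {n0}
  [1] a ⇒ {n1}
  [2] a ⇒ ∅ (Q stuck)

aa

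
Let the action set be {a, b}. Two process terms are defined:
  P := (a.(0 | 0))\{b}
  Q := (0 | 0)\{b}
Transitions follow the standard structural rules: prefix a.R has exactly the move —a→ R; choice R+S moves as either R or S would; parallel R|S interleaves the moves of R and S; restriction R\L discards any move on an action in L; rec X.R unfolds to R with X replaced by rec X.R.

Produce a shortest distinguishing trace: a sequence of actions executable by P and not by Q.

a

P's transition system — 2 states:
  p0 = (a.(0 | 0))\{b} has moves --a--▸ p1
  p1 = (0 | 0)\{b} has moves stopped
Q's transition system — 1 states:
  q0 = (0 | 0)\{b} has moves stopped
Run σ = ⟨a⟩ on P: start {p0}
  [1] a ⇒ {p1}
  — P admits the full trace.
Run σ = ⟨a⟩ on Q: start {q0}
  [1] a ⇒ ∅  — Q cannot continue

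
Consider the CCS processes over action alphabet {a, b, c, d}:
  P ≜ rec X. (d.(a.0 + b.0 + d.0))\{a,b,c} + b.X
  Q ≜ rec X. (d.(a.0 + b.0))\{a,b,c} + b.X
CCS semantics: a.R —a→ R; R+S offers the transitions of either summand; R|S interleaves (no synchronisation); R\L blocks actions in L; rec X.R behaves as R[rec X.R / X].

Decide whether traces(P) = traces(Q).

Reachable graph of P (3 states):
  m0 = rec X. (d.(a.0 + b.0 + d.0))\{a,b,c} + b.X :: -b-> m0, -d-> m1
  m1 = (a.0 + b.0 + d.0)\{a,b,c} :: -d-> m2
  m2 = 0\{a,b,c} :: (no moves)
Reachable graph of Q (2 states):
  n0 = rec X. (d.(a.0 + b.0))\{a,b,c} + b.X :: -b-> n0, -d-> n1
  n1 = (a.0 + b.0)\{a,b,c} :: (no moves)
Run σ = ⟨dd⟩ on P: start {m0}
  [1] d ⇒ {m1}
  [2] d ⇒ {m2}
  ✓ P
Run σ = ⟨dd⟩ on Q: start {n0}
  [1] d ⇒ {n1}
  [2] d ⇒ ∅ (Q stuck)

traces(P) ≠ traces(Q) — witness ⟨dd⟩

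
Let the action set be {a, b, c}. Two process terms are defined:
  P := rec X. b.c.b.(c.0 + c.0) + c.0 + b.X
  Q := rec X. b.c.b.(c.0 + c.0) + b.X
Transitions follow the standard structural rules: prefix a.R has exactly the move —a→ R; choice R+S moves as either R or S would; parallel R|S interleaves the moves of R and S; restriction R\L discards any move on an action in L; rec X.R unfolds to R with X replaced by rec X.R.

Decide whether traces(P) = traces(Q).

traces(P) ≠ traces(Q) — witness ⟨c⟩

LTS(P): 5 reachable states
  u0 = rec X. b.c.b.(c.0 + c.0) + c.0 + b.X ⊢ =b=> u0, =b=> u1, =c=> u2
  u1 = c.b.(c.0 + c.0) ⊢ =c=> u3
  u2 = 0 ⊢ deadlocked
  u3 = b.(c.0 + c.0) ⊢ =b=> u4
  u4 = c.0 + c.0 ⊢ =c=> u2
LTS(Q): 5 reachable states
  v0 = rec X. b.c.b.(c.0 + c.0) + b.X ⊢ =b=> v0, =b=> v1
  v1 = c.b.(c.0 + c.0) ⊢ =c=> v2
  v2 = b.(c.0 + c.0) ⊢ =b=> v3
  v3 = c.0 + c.0 ⊢ =c=> v4
  v4 = 0 ⊢ deadlocked
Trace ⟨c⟩ through P, begin at {u0}:
  after c @ step 1: {u2}
  ✓ P
Trace ⟨c⟩ through Q, begin at {v0}:
  after c @ step 1: ∅  — Q cannot continue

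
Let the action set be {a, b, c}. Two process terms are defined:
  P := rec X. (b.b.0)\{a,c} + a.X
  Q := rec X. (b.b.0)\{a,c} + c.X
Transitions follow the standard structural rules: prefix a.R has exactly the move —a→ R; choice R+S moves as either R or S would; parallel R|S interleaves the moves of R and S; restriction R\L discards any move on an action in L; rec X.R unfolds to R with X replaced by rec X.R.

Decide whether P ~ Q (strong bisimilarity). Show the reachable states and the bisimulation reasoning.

LTS(P): 3 reachable states
  s0 = rec X. (b.b.0)\{a,c} + a.X :: -a-> s0, -b-> s1
  s1 = (b.0)\{a,c} :: -b-> s2
  s2 = 0\{a,c} :: (no moves)
LTS(Q): 3 reachable states
  t0 = rec X. (b.b.0)\{a,c} + c.X :: -b-> t1, -c-> t0
  t1 = (b.0)\{a,c} :: -b-> t2
  t2 = 0\{a,c} :: (no moves)
Coarsest stable partition (strong bisimilarity classes):
  B0 = {s0}
  B1 = {s1, t1}
  B2 = {s2, t2}
  B3 = {t0}
s0 ∈ B0, t0 ∈ B3 → different blocks

P ≁ Q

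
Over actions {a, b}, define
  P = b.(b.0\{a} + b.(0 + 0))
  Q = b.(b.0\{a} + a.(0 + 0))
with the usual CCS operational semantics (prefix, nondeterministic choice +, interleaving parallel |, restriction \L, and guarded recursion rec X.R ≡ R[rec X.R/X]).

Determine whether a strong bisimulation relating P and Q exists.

LTS(P): 4 reachable states
  s0 = b.(b.0\{a} + b.(0 + 0)) :: -b-> s1
  s1 = b.0\{a} + b.(0 + 0) :: -b-> s2, -b-> s3
  s2 = 0 + 0 :: ·
  s3 = 0\{a} :: ·
LTS(Q): 4 reachable states
  t0 = b.(b.0\{a} + a.(0 + 0)) :: -b-> t1
  t1 = b.0\{a} + a.(0 + 0) :: -a-> t2, -b-> t3
  t2 = 0 + 0 :: ·
  t3 = 0\{a} :: ·
Coarsest stable partition (strong bisimilarity classes):
  B0 = {s0}
  B1 = {s1}
  B2 = {s2, s3, t2, t3}
  B3 = {t0}
  B4 = {t1}
s0 ∈ B0, t0 ∈ B3 → different blocks

NO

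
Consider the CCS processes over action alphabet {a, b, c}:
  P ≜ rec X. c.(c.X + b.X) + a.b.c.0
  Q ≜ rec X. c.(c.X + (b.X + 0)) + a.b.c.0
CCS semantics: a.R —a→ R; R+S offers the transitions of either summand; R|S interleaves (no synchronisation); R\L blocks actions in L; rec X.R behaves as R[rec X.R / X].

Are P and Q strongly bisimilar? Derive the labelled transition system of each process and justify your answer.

P's transition system — 5 states:
  s0 = rec X. c.(c.X + b.X) + a.b.c.0 has moves -a-> s1, -c-> s2
  s1 = b.c.0 has moves -b-> s3
  s2 = c.(rec X. c.(c.X + b.X) + a.b.c.0) + b.(rec X. c.(c.X + b.X) + a.b.c.0) has moves -b-> s0, -c-> s0
  s3 = c.0 has moves -c-> s4
  s4 = 0 has moves ·
Q's transition system — 5 states:
  t0 = rec X. c.(c.X + (b.X + 0)) + a.b.c.0 has moves -a-> t1, -c-> t2
  t1 = b.c.0 has moves -b-> t3
  t2 = c.(rec X. c.(c.X + (b.X + 0)) + a.b.c.0) + (b.(rec X. c.(c.X + (b.X + 0)) + a.b.c.0) + 0) has moves -b-> t0, -c-> t0
  t3 = c.0 has moves -c-> t4
  t4 = 0 has moves ·
Bisimilarity quotient blocks:
  B0 = {s0, t0}
  B1 = {s1, t1}
  B2 = {s3, t3}
  B3 = {s4, t4}
  B4 = {s2, t2}
s0 ∈ B0, t0 ∈ B0 → same block

P ~ Q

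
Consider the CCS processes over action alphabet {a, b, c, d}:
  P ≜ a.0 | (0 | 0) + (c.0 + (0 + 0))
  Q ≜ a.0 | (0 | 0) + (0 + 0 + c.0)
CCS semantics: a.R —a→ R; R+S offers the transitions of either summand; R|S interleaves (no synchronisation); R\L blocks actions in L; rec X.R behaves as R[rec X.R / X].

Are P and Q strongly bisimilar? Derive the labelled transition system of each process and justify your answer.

LTS(P): 3 reachable states
  p0 = a.0 | (0 | 0) + (c.0 + (0 + 0)) has moves =a=> p1, =c=> p2
  p1 = 0 | (0 | 0) has moves stopped
  p2 = 0 has moves stopped
LTS(Q): 3 reachable states
  q0 = a.0 | (0 | 0) + (0 + 0 + c.0) has moves =a=> q1, =c=> q2
  q1 = 0 | (0 | 0) has moves stopped
  q2 = 0 has moves stopped
Bisimilarity quotient blocks:
  B0 = {p0, q0}
  B1 = {p1, p2, q1, q2}
p0 ∈ B0, q0 ∈ B0 → same block

bisimilar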